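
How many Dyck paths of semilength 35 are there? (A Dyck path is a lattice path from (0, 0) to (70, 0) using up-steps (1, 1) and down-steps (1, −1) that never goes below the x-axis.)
C_35 = 3116285494907301262

These Dyck paths are counted by the Catalan number C_n = (1/(n + 1)) · C(2n, n). For n = 35: C_35 = (1/36) · C(70, 35) = 112186277816662845432/36 = 3116285494907301262.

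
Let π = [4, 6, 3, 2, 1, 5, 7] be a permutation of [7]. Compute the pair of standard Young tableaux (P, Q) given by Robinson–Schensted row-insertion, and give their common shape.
P = [1, 5, 7] / [2, 6] / [3] / [4];  Q = [1, 2, 7] / [3, 6] / [4] / [5];  common shape = (3, 2, 1, 1)

Row-insert the values π_1, π_2, … into P one at a time, bumping the leftmost entry strictly greater than the inserted value down to the next row. The recording tableau Q records, in position (i, j), the step at which that cell was added to P.
  Insert 4 (step 1): P = [4];  Q = [1]
  Insert 6 (step 2): P = [4, 6];  Q = [1, 2]
  Insert 3 (step 3): P = [3, 6] / [4];  Q = [1, 2] / [3]
  Insert 2 (step 4): P = [2, 6] / [3] / [4];  Q = [1, 2] / [3] / [4]
  Insert 1 (step 5): P = [1, 6] / [2] / [3] / [4];  Q = [1, 2] / [3] / [4] / [5]
  Insert 5 (step 6): P = [1, 5] / [2, 6] / [3] / [4];  Q = [1, 2] / [3, 6] / [4] / [5]
  Insert 7 (step 7): P = [1, 5, 7] / [2, 6] / [3] / [4];  Q = [1, 2, 7] / [3, 6] / [4] / [5]
Final shape: (3, 2, 1, 1).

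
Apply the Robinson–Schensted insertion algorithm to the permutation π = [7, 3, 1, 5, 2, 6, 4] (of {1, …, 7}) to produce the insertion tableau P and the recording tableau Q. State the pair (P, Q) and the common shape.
P = [1, 2, 4] / [3, 5, 6] / [7];  Q = [1, 4, 6] / [2, 5, 7] / [3];  common shape = (3, 3, 1)

Row-insert the values π_1, π_2, … into P one at a time, bumping the leftmost entry strictly greater than the inserted value down to the next row. The recording tableau Q records, in position (i, j), the step at which that cell was added to P.
  Insert 7 (step 1): P = [7];  Q = [1]
  Insert 3 (step 2): P = [3] / [7];  Q = [1] / [2]
  Insert 1 (step 3): P = [1] / [3] / [7];  Q = [1] / [2] / [3]
  Insert 5 (step 4): P = [1, 5] / [3] / [7];  Q = [1, 4] / [2] / [3]
  Insert 2 (step 5): P = [1, 2] / [3, 5] / [7];  Q = [1, 4] / [2, 5] / [3]
  Insert 6 (step 6): P = [1, 2, 6] / [3, 5] / [7];  Q = [1, 4, 6] / [2, 5] / [3]
  Insert 4 (step 7): P = [1, 2, 4] / [3, 5, 6] / [7];  Q = [1, 4, 6] / [2, 5, 7] / [3]
Final shape: (3, 3, 1).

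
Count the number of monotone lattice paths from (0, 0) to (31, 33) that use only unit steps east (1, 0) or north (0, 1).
Number of paths = 1777090076065542336

A monotone lattice path from (0, 0) to (31, 33) consists of 31 east steps and 33 north steps in some order, so it is determined by which 31 of the 64 steps are east. The count is C(64, 31) = 1777090076065542336.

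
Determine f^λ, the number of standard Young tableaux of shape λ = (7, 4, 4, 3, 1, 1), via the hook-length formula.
# SYT of shape (7, 4, 4, 3, 1, 1) = 145495350

Hook-length formula: f^λ = n! / Π hook(c), product over all cells c of the Young diagram. For λ = (7, 4, 4, 3, 1, 1), n = 20 boxes. Hook lengths by row (left-to-right, top-to-bottom): [12, 9, 8, 6, 3, 2, 1]; [8, 5, 4, 2]; [7, 4, 3, 1]; [5, 2, 1]; [2]; [1]. Product of hooks = 16721510400. So f^λ = 20! / 16721510400 = 2432902008176640000 / 16721510400 = 145495350.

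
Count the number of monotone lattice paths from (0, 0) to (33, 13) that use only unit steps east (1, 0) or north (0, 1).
Number of paths = 101766230790

A monotone lattice path from (0, 0) to (33, 13) consists of 33 east steps and 13 north steps in some order, so it is determined by which 33 of the 46 steps are east. The count is C(46, 33) = 101766230790.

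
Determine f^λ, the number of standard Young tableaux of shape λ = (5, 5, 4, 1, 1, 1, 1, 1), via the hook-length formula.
# SYT of shape (5, 5, 4, 1, 1, 1, 1, 1) = 9876048

Hook-length formula: f^λ = n! / Π hook(c), product over all cells c of the Young diagram. For λ = (5, 5, 4, 1, 1, 1, 1, 1), n = 19 boxes. Hook lengths by row (left-to-right, top-to-bottom): [12, 6, 5, 4, 2]; [11, 5, 4, 3, 1]; [9, 3, 2, 1]; [5]; [4]; [3]; [2]; [1]. Product of hooks = 12317184000. So f^λ = 19! / 12317184000 = 121645100408832000 / 12317184000 = 9876048.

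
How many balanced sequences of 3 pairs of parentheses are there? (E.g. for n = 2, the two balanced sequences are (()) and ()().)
C_3 = 5

These balanced parentheses are counted by the Catalan number C_n = (1/(n + 1)) · C(2n, n). For n = 3: C_3 = (1/4) · C(6, 3) = 20/4 = 5.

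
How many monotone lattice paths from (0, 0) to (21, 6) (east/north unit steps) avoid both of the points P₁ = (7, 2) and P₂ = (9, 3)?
Number of paths = 134890

Inclusion–exclusion. Total paths: C(27, 21) = 296010. Through P₁: C(9, 7)·C(18, 14) = 110160. Through P₂: C(12, 9)·C(15, 12) = 100100. Since P₁ is strictly southwest of P₂, a monotone path through both must visit P₁ then P₂; paths through both = C(9, 7)·C(3, 2)·C(15, 12) = 49140. Avoid both = 296010 − 110160 − 100100 + 49140 = 134890.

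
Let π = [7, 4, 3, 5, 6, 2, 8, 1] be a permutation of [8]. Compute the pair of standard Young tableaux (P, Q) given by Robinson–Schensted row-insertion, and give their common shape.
P = [1, 5, 6, 8] / [2] / [3] / [4] / [7];  Q = [1, 4, 5, 7] / [2] / [3] / [6] / [8];  common shape = (4, 1, 1, 1, 1)

Row-insert the values π_1, π_2, … into P one at a time, bumping the leftmost entry strictly greater than the inserted value down to the next row. The recording tableau Q records, in position (i, j), the step at which that cell was added to P.
  Insert 7 (step 1): P = [7];  Q = [1]
  Insert 4 (step 2): P = [4] / [7];  Q = [1] / [2]
  Insert 3 (step 3): P = [3] / [4] / [7];  Q = [1] / [2] / [3]
  Insert 5 (step 4): P = [3, 5] / [4] / [7];  Q = [1, 4] / [2] / [3]
  Insert 6 (step 5): P = [3, 5, 6] / [4] / [7];  Q = [1, 4, 5] / [2] / [3]
  Insert 2 (step 6): P = [2, 5, 6] / [3] / [4] / [7];  Q = [1, 4, 5] / [2] / [3] / [6]
  Insert 8 (step 7): P = [2, 5, 6, 8] / [3] / [4] / [7];  Q = [1, 4, 5, 7] / [2] / [3] / [6]
  Insert 1 (step 8): P = [1, 5, 6, 8] / [2] / [3] / [4] / [7];  Q = [1, 4, 5, 7] / [2] / [3] / [6] / [8]
Final shape: (4, 1, 1, 1, 1).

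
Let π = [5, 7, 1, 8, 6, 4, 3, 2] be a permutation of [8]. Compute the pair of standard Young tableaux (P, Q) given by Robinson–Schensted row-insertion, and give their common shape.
P = [1, 2, 8] / [3, 6] / [4] / [5] / [7];  Q = [1, 2, 4] / [3, 5] / [6] / [7] / [8];  common shape = (3, 2, 1, 1, 1)

Row-insert the values π_1, π_2, … into P one at a time, bumping the leftmost entry strictly greater than the inserted value down to the next row. The recording tableau Q records, in position (i, j), the step at which that cell was added to P.
  Insert 5 (step 1): P = [5];  Q = [1]
  Insert 7 (step 2): P = [5, 7];  Q = [1, 2]
  Insert 1 (step 3): P = [1, 7] / [5];  Q = [1, 2] / [3]
  Insert 8 (step 4): P = [1, 7, 8] / [5];  Q = [1, 2, 4] / [3]
  Insert 6 (step 5): P = [1, 6, 8] / [5, 7];  Q = [1, 2, 4] / [3, 5]
  Insert 4 (step 6): P = [1, 4, 8] / [5, 6] / [7];  Q = [1, 2, 4] / [3, 5] / [6]
  Insert 3 (step 7): P = [1, 3, 8] / [4, 6] / [5] / [7];  Q = [1, 2, 4] / [3, 5] / [6] / [7]
  Insert 2 (step 8): P = [1, 2, 8] / [3, 6] / [4] / [5] / [7];  Q = [1, 2, 4] / [3, 5] / [6] / [7] / [8]
Final shape: (3, 2, 1, 1, 1).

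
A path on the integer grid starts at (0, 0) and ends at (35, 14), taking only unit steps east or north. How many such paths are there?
Number of paths = 675248872536

A monotone lattice path from (0, 0) to (35, 14) consists of 35 east steps and 14 north steps in some order, so it is determined by which 35 of the 49 steps are east. The count is C(49, 35) = 675248872536.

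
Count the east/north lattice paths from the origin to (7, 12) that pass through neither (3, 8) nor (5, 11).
Number of paths = 30684

Inclusion–exclusion. Total paths: C(19, 7) = 50388. Through P₁: C(11, 3)·C(8, 4) = 11550. Through P₂: C(16, 5)·C(3, 2) = 13104. Since P₁ is strictly southwest of P₂, a monotone path through both must visit P₁ then P₂; paths through both = C(11, 3)·C(5, 2)·C(3, 2) = 4950. Avoid both = 50388 − 11550 − 13104 + 4950 = 30684.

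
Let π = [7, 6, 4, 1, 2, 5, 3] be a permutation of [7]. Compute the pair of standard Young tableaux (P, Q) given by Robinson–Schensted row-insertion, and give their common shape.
P = [1, 2, 3] / [4, 5] / [6] / [7];  Q = [1, 5, 6] / [2, 7] / [3] / [4];  common shape = (3, 2, 1, 1)

Row-insert the values π_1, π_2, … into P one at a time, bumping the leftmost entry strictly greater than the inserted value down to the next row. The recording tableau Q records, in position (i, j), the step at which that cell was added to P.
  Insert 7 (step 1): P = [7];  Q = [1]
  Insert 6 (step 2): P = [6] / [7];  Q = [1] / [2]
  Insert 4 (step 3): P = [4] / [6] / [7];  Q = [1] / [2] / [3]
  Insert 1 (step 4): P = [1] / [4] / [6] / [7];  Q = [1] / [2] / [3] / [4]
  Insert 2 (step 5): P = [1, 2] / [4] / [6] / [7];  Q = [1, 5] / [2] / [3] / [4]
  Insert 5 (step 6): P = [1, 2, 5] / [4] / [6] / [7];  Q = [1, 5, 6] / [2] / [3] / [4]
  Insert 3 (step 7): P = [1, 2, 3] / [4, 5] / [6] / [7];  Q = [1, 5, 6] / [2, 7] / [3] / [4]
Final shape: (3, 2, 1, 1).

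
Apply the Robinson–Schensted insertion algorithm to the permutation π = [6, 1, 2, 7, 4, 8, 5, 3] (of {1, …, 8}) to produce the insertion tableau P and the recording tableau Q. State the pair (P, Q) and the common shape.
P = [1, 2, 3, 5] / [4, 7, 8] / [6];  Q = [1, 3, 4, 6] / [2, 5, 7] / [8];  common shape = (4, 3, 1)

Row-insert the values π_1, π_2, … into P one at a time, bumping the leftmost entry strictly greater than the inserted value down to the next row. The recording tableau Q records, in position (i, j), the step at which that cell was added to P.
  Insert 6 (step 1): P = [6];  Q = [1]
  Insert 1 (step 2): P = [1] / [6];  Q = [1] / [2]
  Insert 2 (step 3): P = [1, 2] / [6];  Q = [1, 3] / [2]
  Insert 7 (step 4): P = [1, 2, 7] / [6];  Q = [1, 3, 4] / [2]
  Insert 4 (step 5): P = [1, 2, 4] / [6, 7];  Q = [1, 3, 4] / [2, 5]
  Insert 8 (step 6): P = [1, 2, 4, 8] / [6, 7];  Q = [1, 3, 4, 6] / [2, 5]
  Insert 5 (step 7): P = [1, 2, 4, 5] / [6, 7, 8];  Q = [1, 3, 4, 6] / [2, 5, 7]
  Insert 3 (step 8): P = [1, 2, 3, 5] / [4, 7, 8] / [6];  Q = [1, 3, 4, 6] / [2, 5, 7] / [8]
Final shape: (4, 3, 1).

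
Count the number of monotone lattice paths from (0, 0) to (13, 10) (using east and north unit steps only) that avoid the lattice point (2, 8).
Number of paths = 1140556

Total paths from (0, 0) to (13, 10): C(23, 13) = 1144066. Paths through (2, 8): (paths (0, 0) → (2, 8)) × (paths (2, 8) → (13, 10)) = C(10, 2) · C(13, 11) = 45 · 78 = 3510. Avoidance count = 1144066 − 3510 = 1140556.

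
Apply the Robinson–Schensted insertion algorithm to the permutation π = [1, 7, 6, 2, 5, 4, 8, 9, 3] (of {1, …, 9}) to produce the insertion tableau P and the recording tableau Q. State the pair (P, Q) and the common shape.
P = [1, 2, 3, 8, 9] / [4] / [5] / [6] / [7];  Q = [1, 2, 5, 7, 8] / [3] / [4] / [6] / [9];  common shape = (5, 1, 1, 1, 1)

Row-insert the values π_1, π_2, … into P one at a time, bumping the leftmost entry strictly greater than the inserted value down to the next row. The recording tableau Q records, in position (i, j), the step at which that cell was added to P.
  Insert 1 (step 1): P = [1];  Q = [1]
  Insert 7 (step 2): P = [1, 7];  Q = [1, 2]
  Insert 6 (step 3): P = [1, 6] / [7];  Q = [1, 2] / [3]
  Insert 2 (step 4): P = [1, 2] / [6] / [7];  Q = [1, 2] / [3] / [4]
  Insert 5 (step 5): P = [1, 2, 5] / [6] / [7];  Q = [1, 2, 5] / [3] / [4]
  Insert 4 (step 6): P = [1, 2, 4] / [5] / [6] / [7];  Q = [1, 2, 5] / [3] / [4] / [6]
  Insert 8 (step 7): P = [1, 2, 4, 8] / [5] / [6] / [7];  Q = [1, 2, 5, 7] / [3] / [4] / [6]
  Insert 9 (step 8): P = [1, 2, 4, 8, 9] / [5] / [6] / [7];  Q = [1, 2, 5, 7, 8] / [3] / [4] / [6]
  Insert 3 (step 9): P = [1, 2, 3, 8, 9] / [4] / [5] / [6] / [7];  Q = [1, 2, 5, 7, 8] / [3] / [4] / [6] / [9]
Final shape: (5, 1, 1, 1, 1).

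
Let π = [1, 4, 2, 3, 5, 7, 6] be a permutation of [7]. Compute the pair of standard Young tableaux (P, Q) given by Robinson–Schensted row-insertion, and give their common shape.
P = [1, 2, 3, 5, 6] / [4, 7];  Q = [1, 2, 4, 5, 6] / [3, 7];  common shape = (5, 2)

Row-insert the values π_1, π_2, … into P one at a time, bumping the leftmost entry strictly greater than the inserted value down to the next row. The recording tableau Q records, in position (i, j), the step at which that cell was added to P.
  Insert 1 (step 1): P = [1];  Q = [1]
  Insert 4 (step 2): P = [1, 4];  Q = [1, 2]
  Insert 2 (step 3): P = [1, 2] / [4];  Q = [1, 2] / [3]
  Insert 3 (step 4): P = [1, 2, 3] / [4];  Q = [1, 2, 4] / [3]
  Insert 5 (step 5): P = [1, 2, 3, 5] / [4];  Q = [1, 2, 4, 5] / [3]
  Insert 7 (step 6): P = [1, 2, 3, 5, 7] / [4];  Q = [1, 2, 4, 5, 6] / [3]
  Insert 6 (step 7): P = [1, 2, 3, 5, 6] / [4, 7];  Q = [1, 2, 4, 5, 6] / [3, 7]
Final shape: (5, 2).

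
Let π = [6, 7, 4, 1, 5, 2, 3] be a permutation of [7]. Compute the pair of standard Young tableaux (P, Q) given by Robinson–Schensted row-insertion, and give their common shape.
P = [1, 2, 3] / [4, 5] / [6, 7];  Q = [1, 2, 7] / [3, 5] / [4, 6];  common shape = (3, 2, 2)

Row-insert the values π_1, π_2, … into P one at a time, bumping the leftmost entry strictly greater than the inserted value down to the next row. The recording tableau Q records, in position (i, j), the step at which that cell was added to P.
  Insert 6 (step 1): P = [6];  Q = [1]
  Insert 7 (step 2): P = [6, 7];  Q = [1, 2]
  Insert 4 (step 3): P = [4, 7] / [6];  Q = [1, 2] / [3]
  Insert 1 (step 4): P = [1, 7] / [4] / [6];  Q = [1, 2] / [3] / [4]
  Insert 5 (step 5): P = [1, 5] / [4, 7] / [6];  Q = [1, 2] / [3, 5] / [4]
  Insert 2 (step 6): P = [1, 2] / [4, 5] / [6, 7];  Q = [1, 2] / [3, 5] / [4, 6]
  Insert 3 (step 7): P = [1, 2, 3] / [4, 5] / [6, 7];  Q = [1, 2, 7] / [3, 5] / [4, 6]
Final shape: (3, 2, 2).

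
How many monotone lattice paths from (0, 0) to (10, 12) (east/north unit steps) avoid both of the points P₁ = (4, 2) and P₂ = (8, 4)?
Number of paths = 514376

Inclusion–exclusion. Total paths: C(22, 10) = 646646. Through P₁: C(6, 4)·C(16, 6) = 120120. Through P₂: C(12, 8)·C(10, 2) = 22275. Since P₁ is strictly southwest of P₂, a monotone path through both must visit P₁ then P₂; paths through both = C(6, 4)·C(6, 4)·C(10, 2) = 10125. Avoid both = 646646 − 120120 − 22275 + 10125 = 514376.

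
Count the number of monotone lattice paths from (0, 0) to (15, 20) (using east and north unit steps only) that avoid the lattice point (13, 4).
Number of paths = 3247579020

Total paths from (0, 0) to (15, 20): C(35, 15) = 3247943160. Paths through (13, 4): (paths (0, 0) → (13, 4)) × (paths (13, 4) → (15, 20)) = C(17, 13) · C(18, 2) = 2380 · 153 = 364140. Avoidance count = 3247943160 − 364140 = 3247579020.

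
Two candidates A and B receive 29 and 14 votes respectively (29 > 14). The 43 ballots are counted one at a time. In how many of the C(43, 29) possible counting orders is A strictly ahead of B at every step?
Strict-lead orderings = 27341497800

Total orderings of the 43 votes with 29 for A: C(43, 29) = 78378960360. By the Bertrand ballot formula (Cycle Lemma / reflection principle), the number of orderings in which A is strictly ahead of B throughout is (p − q)/(p + q) · C(p + q, p) = (29 − 14)/(29 + 14) · 78378960360 = 27341497800.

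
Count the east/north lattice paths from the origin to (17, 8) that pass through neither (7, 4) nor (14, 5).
Number of paths = 571485

Inclusion–exclusion. Total paths: C(25, 17) = 1081575. Through P₁: C(11, 7)·C(14, 10) = 330330. Through P₂: C(19, 14)·C(6, 3) = 232560. Since P₁ is strictly southwest of P₂, a monotone path through both must visit P₁ then P₂; paths through both = C(11, 7)·C(8, 7)·C(6, 3) = 52800. Avoid both = 1081575 − 330330 − 232560 + 52800 = 571485.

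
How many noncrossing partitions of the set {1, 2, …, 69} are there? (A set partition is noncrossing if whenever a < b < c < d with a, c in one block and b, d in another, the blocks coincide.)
C_69 = 337485502510215975556783793455058624700

These noncrossing partitions are counted by the Catalan number C_n = (1/(n + 1)) · C(2n, n). For n = 69: C_69 = (1/70) · C(138, 69) = 23623985175715118288974865541854103729000/70 = 337485502510215975556783793455058624700.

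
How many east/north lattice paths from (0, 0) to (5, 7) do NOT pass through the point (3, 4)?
Number of paths = 442

Total paths from (0, 0) to (5, 7): C(12, 5) = 792. Paths through (3, 4): (paths (0, 0) → (3, 4)) × (paths (3, 4) → (5, 7)) = C(7, 3) · C(5, 2) = 35 · 10 = 350. Avoidance count = 792 − 350 = 442.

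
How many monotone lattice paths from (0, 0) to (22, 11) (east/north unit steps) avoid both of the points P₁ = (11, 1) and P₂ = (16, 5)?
Number of paths = 171898740

Inclusion–exclusion. Total paths: C(33, 22) = 193536720. Through P₁: C(12, 11)·C(21, 11) = 4232592. Through P₂: C(21, 16)·C(12, 6) = 18802476. Since P₁ is strictly southwest of P₂, a monotone path through both must visit P₁ then P₂; paths through both = C(12, 11)·C(9, 5)·C(12, 6) = 1397088. Avoid both = 193536720 − 4232592 − 18802476 + 1397088 = 171898740.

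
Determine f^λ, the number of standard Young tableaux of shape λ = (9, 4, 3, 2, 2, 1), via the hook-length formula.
# SYT of shape (9, 4, 3, 2, 2, 1) = 484984500

Hook-length formula: f^λ = n! / Π hook(c), product over all cells c of the Young diagram. For λ = (9, 4, 3, 2, 2, 1), n = 21 boxes. Hook lengths by row (left-to-right, top-to-bottom): [14, 12, 9, 7, 5, 4, 3, 2, 1]; [8, 6, 3, 1]; [6, 4, 1]; [4, 2]; [3, 1]; [1]. Product of hooks = 105345515520. So f^λ = 21! / 105345515520 = 51090942171709440000 / 105345515520 = 484984500.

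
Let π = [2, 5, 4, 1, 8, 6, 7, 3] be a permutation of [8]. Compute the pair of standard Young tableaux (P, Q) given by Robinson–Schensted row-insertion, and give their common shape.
P = [1, 3, 6, 7] / [2, 4] / [5, 8];  Q = [1, 2, 5, 7] / [3, 6] / [4, 8];  common shape = (4, 2, 2)

Row-insert the values π_1, π_2, … into P one at a time, bumping the leftmost entry strictly greater than the inserted value down to the next row. The recording tableau Q records, in position (i, j), the step at which that cell was added to P.
  Insert 2 (step 1): P = [2];  Q = [1]
  Insert 5 (step 2): P = [2, 5];  Q = [1, 2]
  Insert 4 (step 3): P = [2, 4] / [5];  Q = [1, 2] / [3]
  Insert 1 (step 4): P = [1, 4] / [2] / [5];  Q = [1, 2] / [3] / [4]
  Insert 8 (step 5): P = [1, 4, 8] / [2] / [5];  Q = [1, 2, 5] / [3] / [4]
  Insert 6 (step 6): P = [1, 4, 6] / [2, 8] / [5];  Q = [1, 2, 5] / [3, 6] / [4]
  Insert 7 (step 7): P = [1, 4, 6, 7] / [2, 8] / [5];  Q = [1, 2, 5, 7] / [3, 6] / [4]
  Insert 3 (step 8): P = [1, 3, 6, 7] / [2, 4] / [5, 8];  Q = [1, 2, 5, 7] / [3, 6] / [4, 8]
Final shape: (4, 2, 2).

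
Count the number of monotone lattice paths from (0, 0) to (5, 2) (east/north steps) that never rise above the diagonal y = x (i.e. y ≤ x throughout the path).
Number of paths = 14

By the reflection principle (André's argument), the number of monotone paths to (5, 2) with n ≤ m that never go above y = x is C(7, 5) − C(7, 6) = 21 − 7 = 14.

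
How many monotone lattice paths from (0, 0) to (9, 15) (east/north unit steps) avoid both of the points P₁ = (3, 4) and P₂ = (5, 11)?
Number of paths = 656784

Inclusion–exclusion. Total paths: C(24, 9) = 1307504. Through P₁: C(7, 3)·C(17, 6) = 433160. Through P₂: C(16, 5)·C(8, 4) = 305760. Since P₁ is strictly southwest of P₂, a monotone path through both must visit P₁ then P₂; paths through both = C(7, 3)·C(9, 2)·C(8, 4) = 88200. Avoid both = 1307504 − 433160 − 305760 + 88200 = 656784.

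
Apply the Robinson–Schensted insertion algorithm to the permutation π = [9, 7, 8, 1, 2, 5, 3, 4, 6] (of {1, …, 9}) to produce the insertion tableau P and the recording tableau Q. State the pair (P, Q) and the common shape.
P = [1, 2, 3, 4, 6] / [5, 8] / [7] / [9];  Q = [1, 3, 6, 8, 9] / [2, 5] / [4] / [7];  common shape = (5, 2, 1, 1)

Row-insert the values π_1, π_2, … into P one at a time, bumping the leftmost entry strictly greater than the inserted value down to the next row. The recording tableau Q records, in position (i, j), the step at which that cell was added to P.
  Insert 9 (step 1): P = [9];  Q = [1]
  Insert 7 (step 2): P = [7] / [9];  Q = [1] / [2]
  Insert 8 (step 3): P = [7, 8] / [9];  Q = [1, 3] / [2]
  Insert 1 (step 4): P = [1, 8] / [7] / [9];  Q = [1, 3] / [2] / [4]
  Insert 2 (step 5): P = [1, 2] / [7, 8] / [9];  Q = [1, 3] / [2, 5] / [4]
  Insert 5 (step 6): P = [1, 2, 5] / [7, 8] / [9];  Q = [1, 3, 6] / [2, 5] / [4]
  Insert 3 (step 7): P = [1, 2, 3] / [5, 8] / [7] / [9];  Q = [1, 3, 6] / [2, 5] / [4] / [7]
  Insert 4 (step 8): P = [1, 2, 3, 4] / [5, 8] / [7] / [9];  Q = [1, 3, 6, 8] / [2, 5] / [4] / [7]
  Insert 6 (step 9): P = [1, 2, 3, 4, 6] / [5, 8] / [7] / [9];  Q = [1, 3, 6, 8, 9] / [2, 5] / [4] / [7]
Final shape: (5, 2, 1, 1).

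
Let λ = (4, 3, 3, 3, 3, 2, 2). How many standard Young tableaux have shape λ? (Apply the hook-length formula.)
# SYT of shape (4, 3, 3, 3, 3, 2, 2) = 11085360

Hook-length formula: f^λ = n! / Π hook(c), product over all cells c of the Young diagram. For λ = (4, 3, 3, 3, 3, 2, 2), n = 20 boxes. Hook lengths by row (left-to-right, top-to-bottom): [10, 9, 6, 1]; [8, 7, 4]; [7, 6, 3]; [6, 5, 2]; [5, 4, 1]; [3, 2]; [2, 1]. Product of hooks = 219469824000. So f^λ = 20! / 219469824000 = 2432902008176640000 / 219469824000 = 11085360.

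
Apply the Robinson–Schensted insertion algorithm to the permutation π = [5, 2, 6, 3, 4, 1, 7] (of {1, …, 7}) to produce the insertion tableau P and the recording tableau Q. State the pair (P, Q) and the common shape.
P = [1, 3, 4, 7] / [2, 6] / [5];  Q = [1, 3, 5, 7] / [2, 4] / [6];  common shape = (4, 2, 1)

Row-insert the values π_1, π_2, … into P one at a time, bumping the leftmost entry strictly greater than the inserted value down to the next row. The recording tableau Q records, in position (i, j), the step at which that cell was added to P.
  Insert 5 (step 1): P = [5];  Q = [1]
  Insert 2 (step 2): P = [2] / [5];  Q = [1] / [2]
  Insert 6 (step 3): P = [2, 6] / [5];  Q = [1, 3] / [2]
  Insert 3 (step 4): P = [2, 3] / [5, 6];  Q = [1, 3] / [2, 4]
  Insert 4 (step 5): P = [2, 3, 4] / [5, 6];  Q = [1, 3, 5] / [2, 4]
  Insert 1 (step 6): P = [1, 3, 4] / [2, 6] / [5];  Q = [1, 3, 5] / [2, 4] / [6]
  Insert 7 (step 7): P = [1, 3, 4, 7] / [2, 6] / [5];  Q = [1, 3, 5, 7] / [2, 4] / [6]
Final shape: (4, 2, 1).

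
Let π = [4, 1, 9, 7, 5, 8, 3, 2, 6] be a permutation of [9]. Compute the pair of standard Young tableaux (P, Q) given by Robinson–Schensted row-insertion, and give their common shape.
P = [1, 2, 6] / [3, 5, 8] / [4] / [7] / [9];  Q = [1, 3, 6] / [2, 4, 9] / [5] / [7] / [8];  common shape = (3, 3, 1, 1, 1)

Row-insert the values π_1, π_2, … into P one at a time, bumping the leftmost entry strictly greater than the inserted value down to the next row. The recording tableau Q records, in position (i, j), the step at which that cell was added to P.
  Insert 4 (step 1): P = [4];  Q = [1]
  Insert 1 (step 2): P = [1] / [4];  Q = [1] / [2]
  Insert 9 (step 3): P = [1, 9] / [4];  Q = [1, 3] / [2]
  Insert 7 (step 4): P = [1, 7] / [4, 9];  Q = [1, 3] / [2, 4]
  Insert 5 (step 5): P = [1, 5] / [4, 7] / [9];  Q = [1, 3] / [2, 4] / [5]
  Insert 8 (step 6): P = [1, 5, 8] / [4, 7] / [9];  Q = [1, 3, 6] / [2, 4] / [5]
  Insert 3 (step 7): P = [1, 3, 8] / [4, 5] / [7] / [9];  Q = [1, 3, 6] / [2, 4] / [5] / [7]
  Insert 2 (step 8): P = [1, 2, 8] / [3, 5] / [4] / [7] / [9];  Q = [1, 3, 6] / [2, 4] / [5] / [7] / [8]
  Insert 6 (step 9): P = [1, 2, 6] / [3, 5, 8] / [4] / [7] / [9];  Q = [1, 3, 6] / [2, 4, 9] / [5] / [7] / [8]
Final shape: (3, 3, 1, 1, 1).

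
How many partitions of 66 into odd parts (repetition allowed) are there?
p_odd(66) = 20132

Enumerate partitions using only odd parts via the recurrence o(n, m) = o(n, m−2) + o(n−m, m) over odd m, starting from the largest odd part ≤ n. This gives p_odd(66) = 20132. (Euler's theorem: equals the count of distinct-part partitions.)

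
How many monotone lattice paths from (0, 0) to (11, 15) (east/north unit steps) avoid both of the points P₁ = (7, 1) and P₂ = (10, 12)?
Number of paths = 5126744

Inclusion–exclusion. Total paths: C(26, 11) = 7726160. Through P₁: C(8, 7)·C(18, 4) = 24480. Through P₂: C(22, 10)·C(4, 1) = 2586584. Since P₁ is strictly southwest of P₂, a monotone path through both must visit P₁ then P₂; paths through both = C(8, 7)·C(14, 3)·C(4, 1) = 11648. Avoid both = 7726160 − 24480 − 2586584 + 11648 = 5126744.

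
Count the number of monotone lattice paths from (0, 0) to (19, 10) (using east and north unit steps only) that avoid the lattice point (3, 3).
Number of paths = 15126870

Total paths from (0, 0) to (19, 10): C(29, 19) = 20030010. Paths through (3, 3): (paths (0, 0) → (3, 3)) × (paths (3, 3) → (19, 10)) = C(6, 3) · C(23, 16) = 20 · 245157 = 4903140. Avoidance count = 20030010 − 4903140 = 15126870.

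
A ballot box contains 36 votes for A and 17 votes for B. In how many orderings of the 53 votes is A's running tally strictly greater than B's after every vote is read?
Strict-lead orderings = 11582393855305

Total orderings of the 53 votes with 36 for A: C(53, 36) = 32308782859535. By the Bertrand ballot formula (Cycle Lemma / reflection principle), the number of orderings in which A is strictly ahead of B throughout is (p − q)/(p + q) · C(p + q, p) = (36 − 17)/(36 + 17) · 32308782859535 = 11582393855305.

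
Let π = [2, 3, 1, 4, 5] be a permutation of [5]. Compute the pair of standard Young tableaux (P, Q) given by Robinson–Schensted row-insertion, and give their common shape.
P = [1, 3, 4, 5] / [2];  Q = [1, 2, 4, 5] / [3];  common shape = (4, 1)

Row-insert the values π_1, π_2, … into P one at a time, bumping the leftmost entry strictly greater than the inserted value down to the next row. The recording tableau Q records, in position (i, j), the step at which that cell was added to P.
  Insert 2 (step 1): P = [2];  Q = [1]
  Insert 3 (step 2): P = [2, 3];  Q = [1, 2]
  Insert 1 (step 3): P = [1, 3] / [2];  Q = [1, 2] / [3]
  Insert 4 (step 4): P = [1, 3, 4] / [2];  Q = [1, 2, 4] / [3]
  Insert 5 (step 5): P = [1, 3, 4, 5] / [2];  Q = [1, 2, 4, 5] / [3]
Final shape: (4, 1).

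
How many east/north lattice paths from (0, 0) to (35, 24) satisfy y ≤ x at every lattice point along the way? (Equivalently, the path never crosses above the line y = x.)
Number of paths = 7210477496434485

By the reflection principle (André's argument), the number of monotone paths to (35, 24) with n ≤ m that never go above y = x is C(59, 35) − C(59, 36) = 21631432489303455 − 14420954992868970 = 7210477496434485.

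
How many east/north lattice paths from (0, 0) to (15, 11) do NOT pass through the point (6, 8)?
Number of paths = 7065500

Total paths from (0, 0) to (15, 11): C(26, 15) = 7726160. Paths through (6, 8): (paths (0, 0) → (6, 8)) × (paths (6, 8) → (15, 11)) = C(14, 6) · C(12, 9) = 3003 · 220 = 660660. Avoidance count = 7726160 − 660660 = 7065500.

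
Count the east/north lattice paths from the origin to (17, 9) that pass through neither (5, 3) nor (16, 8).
Number of paths = 1103240

Inclusion–exclusion. Total paths: C(26, 17) = 3124550. Through P₁: C(8, 5)·C(18, 12) = 1039584. Through P₂: C(24, 16)·C(2, 1) = 1470942. Since P₁ is strictly southwest of P₂, a monotone path through both must visit P₁ then P₂; paths through both = C(8, 5)·C(16, 11)·C(2, 1) = 489216. Avoid both = 3124550 − 1039584 − 1470942 + 489216 = 1103240.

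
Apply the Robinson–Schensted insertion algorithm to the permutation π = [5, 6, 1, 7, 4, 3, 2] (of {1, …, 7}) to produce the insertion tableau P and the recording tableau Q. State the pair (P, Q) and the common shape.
P = [1, 2, 7] / [3, 6] / [4] / [5];  Q = [1, 2, 4] / [3, 5] / [6] / [7];  common shape = (3, 2, 1, 1)

Row-insert the values π_1, π_2, … into P one at a time, bumping the leftmost entry strictly greater than the inserted value down to the next row. The recording tableau Q records, in position (i, j), the step at which that cell was added to P.
  Insert 5 (step 1): P = [5];  Q = [1]
  Insert 6 (step 2): P = [5, 6];  Q = [1, 2]
  Insert 1 (step 3): P = [1, 6] / [5];  Q = [1, 2] / [3]
  Insert 7 (step 4): P = [1, 6, 7] / [5];  Q = [1, 2, 4] / [3]
  Insert 4 (step 5): P = [1, 4, 7] / [5, 6];  Q = [1, 2, 4] / [3, 5]
  Insert 3 (step 6): P = [1, 3, 7] / [4, 6] / [5];  Q = [1, 2, 4] / [3, 5] / [6]
  Insert 2 (step 7): P = [1, 2, 7] / [3, 6] / [4] / [5];  Q = [1, 2, 4] / [3, 5] / [6] / [7]
Final shape: (3, 2, 1, 1).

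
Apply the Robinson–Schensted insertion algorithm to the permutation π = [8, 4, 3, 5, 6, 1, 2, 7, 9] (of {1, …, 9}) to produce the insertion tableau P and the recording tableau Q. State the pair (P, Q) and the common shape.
P = [1, 2, 6, 7, 9] / [3, 5] / [4] / [8];  Q = [1, 4, 5, 8, 9] / [2, 7] / [3] / [6];  common shape = (5, 2, 1, 1)

Row-insert the values π_1, π_2, … into P one at a time, bumping the leftmost entry strictly greater than the inserted value down to the next row. The recording tableau Q records, in position (i, j), the step at which that cell was added to P.
  Insert 8 (step 1): P = [8];  Q = [1]
  Insert 4 (step 2): P = [4] / [8];  Q = [1] / [2]
  Insert 3 (step 3): P = [3] / [4] / [8];  Q = [1] / [2] / [3]
  Insert 5 (step 4): P = [3, 5] / [4] / [8];  Q = [1, 4] / [2] / [3]
  Insert 6 (step 5): P = [3, 5, 6] / [4] / [8];  Q = [1, 4, 5] / [2] / [3]
  Insert 1 (step 6): P = [1, 5, 6] / [3] / [4] / [8];  Q = [1, 4, 5] / [2] / [3] / [6]
  Insert 2 (step 7): P = [1, 2, 6] / [3, 5] / [4] / [8];  Q = [1, 4, 5] / [2, 7] / [3] / [6]
  Insert 7 (step 8): P = [1, 2, 6, 7] / [3, 5] / [4] / [8];  Q = [1, 4, 5, 8] / [2, 7] / [3] / [6]
  Insert 9 (step 9): P = [1, 2, 6, 7, 9] / [3, 5] / [4] / [8];  Q = [1, 4, 5, 8, 9] / [2, 7] / [3] / [6]
Final shape: (5, 2, 1, 1).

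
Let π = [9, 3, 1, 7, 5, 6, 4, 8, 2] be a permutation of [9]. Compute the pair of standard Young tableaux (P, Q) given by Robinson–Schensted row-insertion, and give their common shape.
P = [1, 2, 6, 8] / [3, 4] / [5] / [7] / [9];  Q = [1, 4, 6, 8] / [2, 5] / [3] / [7] / [9];  common shape = (4, 2, 1, 1, 1)

Row-insert the values π_1, π_2, … into P one at a time, bumping the leftmost entry strictly greater than the inserted value down to the next row. The recording tableau Q records, in position (i, j), the step at which that cell was added to P.
  Insert 9 (step 1): P = [9];  Q = [1]
  Insert 3 (step 2): P = [3] / [9];  Q = [1] / [2]
  Insert 1 (step 3): P = [1] / [3] / [9];  Q = [1] / [2] / [3]
  Insert 7 (step 4): P = [1, 7] / [3] / [9];  Q = [1, 4] / [2] / [3]
  Insert 5 (step 5): P = [1, 5] / [3, 7] / [9];  Q = [1, 4] / [2, 5] / [3]
  Insert 6 (step 6): P = [1, 5, 6] / [3, 7] / [9];  Q = [1, 4, 6] / [2, 5] / [3]
  Insert 4 (step 7): P = [1, 4, 6] / [3, 5] / [7] / [9];  Q = [1, 4, 6] / [2, 5] / [3] / [7]
  Insert 8 (step 8): P = [1, 4, 6, 8] / [3, 5] / [7] / [9];  Q = [1, 4, 6, 8] / [2, 5] / [3] / [7]
  Insert 2 (step 9): P = [1, 2, 6, 8] / [3, 4] / [5] / [7] / [9];  Q = [1, 4, 6, 8] / [2, 5] / [3] / [7] / [9]
Final shape: (4, 2, 1, 1, 1).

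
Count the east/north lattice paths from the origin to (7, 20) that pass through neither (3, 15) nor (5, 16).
Number of paths = 516699

Inclusion–exclusion. Total paths: C(27, 7) = 888030. Through P₁: C(18, 3)·C(9, 4) = 102816. Through P₂: C(21, 5)·C(6, 2) = 305235. Since P₁ is strictly southwest of P₂, a monotone path through both must visit P₁ then P₂; paths through both = C(18, 3)·C(3, 2)·C(6, 2) = 36720. Avoid both = 888030 − 102816 − 305235 + 36720 = 516699.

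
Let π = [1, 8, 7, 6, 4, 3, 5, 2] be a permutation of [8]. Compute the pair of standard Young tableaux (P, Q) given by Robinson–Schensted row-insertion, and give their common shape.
P = [1, 2, 5] / [3] / [4] / [6] / [7] / [8];  Q = [1, 2, 7] / [3] / [4] / [5] / [6] / [8];  common shape = (3, 1, 1, 1, 1, 1)

Row-insert the values π_1, π_2, … into P one at a time, bumping the leftmost entry strictly greater than the inserted value down to the next row. The recording tableau Q records, in position (i, j), the step at which that cell was added to P.
  Insert 1 (step 1): P = [1];  Q = [1]
  Insert 8 (step 2): P = [1, 8];  Q = [1, 2]
  Insert 7 (step 3): P = [1, 7] / [8];  Q = [1, 2] / [3]
  Insert 6 (step 4): P = [1, 6] / [7] / [8];  Q = [1, 2] / [3] / [4]
  Insert 4 (step 5): P = [1, 4] / [6] / [7] / [8];  Q = [1, 2] / [3] / [4] / [5]
  Insert 3 (step 6): P = [1, 3] / [4] / [6] / [7] / [8];  Q = [1, 2] / [3] / [4] / [5] / [6]
  Insert 5 (step 7): P = [1, 3, 5] / [4] / [6] / [7] / [8];  Q = [1, 2, 7] / [3] / [4] / [5] / [6]
  Insert 2 (step 8): P = [1, 2, 5] / [3] / [4] / [6] / [7] / [8];  Q = [1, 2, 7] / [3] / [4] / [5] / [6] / [8]
Final shape: (3, 1, 1, 1, 1, 1).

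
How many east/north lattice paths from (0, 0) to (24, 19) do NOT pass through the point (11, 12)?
Number of paths = 695659345290

Total paths from (0, 0) to (24, 19): C(43, 24) = 800472431850. Paths through (11, 12): (paths (0, 0) → (11, 12)) × (paths (11, 12) → (24, 19)) = C(23, 11) · C(20, 13) = 1352078 · 77520 = 104813086560. Avoidance count = 800472431850 − 104813086560 = 695659345290.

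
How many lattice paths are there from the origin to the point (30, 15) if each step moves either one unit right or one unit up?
Number of paths = 344867425584

A monotone lattice path from (0, 0) to (30, 15) consists of 30 east steps and 15 north steps in some order, so it is determined by which 30 of the 45 steps are east. The count is C(45, 30) = 344867425584.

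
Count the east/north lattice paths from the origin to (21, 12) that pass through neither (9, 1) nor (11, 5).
Number of paths = 259264876

Inclusion–exclusion. Total paths: C(33, 21) = 354817320. Through P₁: C(10, 9)·C(23, 12) = 13520780. Through P₂: C(16, 11)·C(17, 10) = 84948864. Since P₁ is strictly southwest of P₂, a monotone path through both must visit P₁ then P₂; paths through both = C(10, 9)·C(6, 2)·C(17, 10) = 2917200. Avoid both = 354817320 − 13520780 − 84948864 + 2917200 = 259264876.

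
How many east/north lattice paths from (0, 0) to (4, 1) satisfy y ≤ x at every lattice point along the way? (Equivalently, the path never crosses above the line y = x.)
Number of paths = 4

By the reflection principle (André's argument), the number of monotone paths to (4, 1) with n ≤ m that never go above y = x is C(5, 4) − C(5, 5) = 5 − 1 = 4.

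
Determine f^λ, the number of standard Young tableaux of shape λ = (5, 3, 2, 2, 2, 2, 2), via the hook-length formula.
# SYT of shape (5, 3, 2, 2, 2, 2, 2) = 1503684

Hook-length formula: f^λ = n! / Π hook(c), product over all cells c of the Young diagram. For λ = (5, 3, 2, 2, 2, 2, 2), n = 18 boxes. Hook lengths by row (left-to-right, top-to-bottom): [11, 10, 4, 2, 1]; [8, 7, 1]; [6, 5]; [5, 4]; [4, 3]; [3, 2]; [2, 1]. Product of hooks = 4257792000. So f^λ = 18! / 4257792000 = 6402373705728000 / 4257792000 = 1503684.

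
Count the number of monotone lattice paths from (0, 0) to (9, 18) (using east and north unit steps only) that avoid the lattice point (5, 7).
Number of paths = 3605745

Total paths from (0, 0) to (9, 18): C(27, 9) = 4686825. Paths through (5, 7): (paths (0, 0) → (5, 7)) × (paths (5, 7) → (9, 18)) = C(12, 5) · C(15, 4) = 792 · 1365 = 1081080. Avoidance count = 4686825 − 1081080 = 3605745.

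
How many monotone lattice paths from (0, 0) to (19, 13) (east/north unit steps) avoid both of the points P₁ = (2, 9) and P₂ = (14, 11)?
Number of paths = 253544130

Inclusion–exclusion. Total paths: C(32, 19) = 347373600. Through P₁: C(11, 2)·C(21, 17) = 329175. Through P₂: C(25, 14)·C(7, 5) = 93605400. Since P₁ is strictly southwest of P₂, a monotone path through both must visit P₁ then P₂; paths through both = C(11, 2)·C(14, 12)·C(7, 5) = 105105. Avoid both = 347373600 − 329175 − 93605400 + 105105 = 253544130.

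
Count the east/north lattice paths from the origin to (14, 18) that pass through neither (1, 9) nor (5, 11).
Number of paths = 418207480

Inclusion–exclusion. Total paths: C(32, 14) = 471435600. Through P₁: C(10, 1)·C(22, 13) = 4974200. Through P₂: C(16, 5)·C(16, 9) = 49969920. Since P₁ is strictly southwest of P₂, a monotone path through both must visit P₁ then P₂; paths through both = C(10, 1)·C(6, 4)·C(16, 9) = 1716000. Avoid both = 471435600 − 4974200 − 49969920 + 1716000 = 418207480.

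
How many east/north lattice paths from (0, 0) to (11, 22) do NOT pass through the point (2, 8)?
Number of paths = 156763170

Total paths from (0, 0) to (11, 22): C(33, 11) = 193536720. Paths through (2, 8): (paths (0, 0) → (2, 8)) × (paths (2, 8) → (11, 22)) = C(10, 2) · C(23, 9) = 45 · 817190 = 36773550. Avoidance count = 193536720 − 36773550 = 156763170.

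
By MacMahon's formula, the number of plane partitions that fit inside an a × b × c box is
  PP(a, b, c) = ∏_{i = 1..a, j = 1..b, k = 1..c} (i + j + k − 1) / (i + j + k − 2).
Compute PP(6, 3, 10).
PP(6, 3, 10) = 9386849472

Evaluate the triple product over i = 1..6, j = 1..3, k = 1..10. The factors are (2/1) · (3/2) · (4/3) · (5/4) · (6/5) · (7/6) · (8/7) · (9/8) · … (180 factors total). The numerators and denominators telescope so the product is an integer; carrying out the multiplication exactly gives PP(6, 3, 10) = 9386849472.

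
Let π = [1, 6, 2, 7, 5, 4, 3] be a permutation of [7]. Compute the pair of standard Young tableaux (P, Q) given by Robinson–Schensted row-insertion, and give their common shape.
P = [1, 2, 3] / [4, 7] / [5] / [6];  Q = [1, 2, 4] / [3, 5] / [6] / [7];  common shape = (3, 2, 1, 1)

Row-insert the values π_1, π_2, … into P one at a time, bumping the leftmost entry strictly greater than the inserted value down to the next row. The recording tableau Q records, in position (i, j), the step at which that cell was added to P.
  Insert 1 (step 1): P = [1];  Q = [1]
  Insert 6 (step 2): P = [1, 6];  Q = [1, 2]
  Insert 2 (step 3): P = [1, 2] / [6];  Q = [1, 2] / [3]
  Insert 7 (step 4): P = [1, 2, 7] / [6];  Q = [1, 2, 4] / [3]
  Insert 5 (step 5): P = [1, 2, 5] / [6, 7];  Q = [1, 2, 4] / [3, 5]
  Insert 4 (step 6): P = [1, 2, 4] / [5, 7] / [6];  Q = [1, 2, 4] / [3, 5] / [6]
  Insert 3 (step 7): P = [1, 2, 3] / [4, 7] / [5] / [6];  Q = [1, 2, 4] / [3, 5] / [6] / [7]
Final shape: (3, 2, 1, 1).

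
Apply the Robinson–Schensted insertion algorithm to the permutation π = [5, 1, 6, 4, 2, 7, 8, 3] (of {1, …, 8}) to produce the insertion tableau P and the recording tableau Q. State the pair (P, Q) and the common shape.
P = [1, 2, 3, 8] / [4, 6, 7] / [5];  Q = [1, 3, 6, 7] / [2, 4, 8] / [5];  common shape = (4, 3, 1)

Row-insert the values π_1, π_2, … into P one at a time, bumping the leftmost entry strictly greater than the inserted value down to the next row. The recording tableau Q records, in position (i, j), the step at which that cell was added to P.
  Insert 5 (step 1): P = [5];  Q = [1]
  Insert 1 (step 2): P = [1] / [5];  Q = [1] / [2]
  Insert 6 (step 3): P = [1, 6] / [5];  Q = [1, 3] / [2]
  Insert 4 (step 4): P = [1, 4] / [5, 6];  Q = [1, 3] / [2, 4]
  Insert 2 (step 5): P = [1, 2] / [4, 6] / [5];  Q = [1, 3] / [2, 4] / [5]
  Insert 7 (step 6): P = [1, 2, 7] / [4, 6] / [5];  Q = [1, 3, 6] / [2, 4] / [5]
  Insert 8 (step 7): P = [1, 2, 7, 8] / [4, 6] / [5];  Q = [1, 3, 6, 7] / [2, 4] / [5]
  Insert 3 (step 8): P = [1, 2, 3, 8] / [4, 6, 7] / [5];  Q = [1, 3, 6, 7] / [2, 4, 8] / [5]
Final shape: (4, 3, 1).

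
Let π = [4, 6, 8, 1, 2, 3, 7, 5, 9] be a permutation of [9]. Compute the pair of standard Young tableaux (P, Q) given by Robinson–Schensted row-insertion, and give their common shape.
P = [1, 2, 3, 5, 9] / [4, 6, 7] / [8];  Q = [1, 2, 3, 7, 9] / [4, 5, 6] / [8];  common shape = (5, 3, 1)

Row-insert the values π_1, π_2, … into P one at a time, bumping the leftmost entry strictly greater than the inserted value down to the next row. The recording tableau Q records, in position (i, j), the step at which that cell was added to P.
  Insert 4 (step 1): P = [4];  Q = [1]
  Insert 6 (step 2): P = [4, 6];  Q = [1, 2]
  Insert 8 (step 3): P = [4, 6, 8];  Q = [1, 2, 3]
  Insert 1 (step 4): P = [1, 6, 8] / [4];  Q = [1, 2, 3] / [4]
  Insert 2 (step 5): P = [1, 2, 8] / [4, 6];  Q = [1, 2, 3] / [4, 5]
  Insert 3 (step 6): P = [1, 2, 3] / [4, 6, 8];  Q = [1, 2, 3] / [4, 5, 6]
  Insert 7 (step 7): P = [1, 2, 3, 7] / [4, 6, 8];  Q = [1, 2, 3, 7] / [4, 5, 6]
  Insert 5 (step 8): P = [1, 2, 3, 5] / [4, 6, 7] / [8];  Q = [1, 2, 3, 7] / [4, 5, 6] / [8]
  Insert 9 (step 9): P = [1, 2, 3, 5, 9] / [4, 6, 7] / [8];  Q = [1, 2, 3, 7, 9] / [4, 5, 6] / [8]
Final shape: (5, 3, 1).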